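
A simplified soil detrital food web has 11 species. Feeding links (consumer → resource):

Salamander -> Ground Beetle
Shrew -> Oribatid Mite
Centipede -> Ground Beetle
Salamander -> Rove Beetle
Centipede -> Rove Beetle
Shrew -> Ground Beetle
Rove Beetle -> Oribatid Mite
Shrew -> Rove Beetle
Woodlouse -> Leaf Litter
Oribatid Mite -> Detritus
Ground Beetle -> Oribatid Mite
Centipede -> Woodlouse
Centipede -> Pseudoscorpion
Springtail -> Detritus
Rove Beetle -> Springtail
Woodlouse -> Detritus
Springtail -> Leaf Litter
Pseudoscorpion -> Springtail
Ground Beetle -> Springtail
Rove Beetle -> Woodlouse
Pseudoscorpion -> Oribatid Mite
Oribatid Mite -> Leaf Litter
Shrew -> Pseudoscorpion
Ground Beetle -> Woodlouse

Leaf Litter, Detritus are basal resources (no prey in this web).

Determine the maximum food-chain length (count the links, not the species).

3 links

One longest chain: Leaf Litter → Woodlouse → Ground Beetle → Salamander.
It has 4 species and 3 links.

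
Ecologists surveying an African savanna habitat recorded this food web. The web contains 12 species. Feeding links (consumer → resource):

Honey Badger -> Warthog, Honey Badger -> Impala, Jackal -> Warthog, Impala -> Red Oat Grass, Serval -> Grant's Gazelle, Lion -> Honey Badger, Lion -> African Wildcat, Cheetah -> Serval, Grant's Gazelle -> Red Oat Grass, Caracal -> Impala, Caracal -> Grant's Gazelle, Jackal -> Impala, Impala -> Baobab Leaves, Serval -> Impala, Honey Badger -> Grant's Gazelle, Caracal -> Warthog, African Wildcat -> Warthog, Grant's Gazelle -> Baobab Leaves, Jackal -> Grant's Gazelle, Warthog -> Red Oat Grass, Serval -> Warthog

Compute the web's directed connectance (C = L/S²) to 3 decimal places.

The web has S = 12 species and L = 21 feeding links.
C = L / S² = 21 / 144 = 0.1458 ≈ 0.146.

C = 0.146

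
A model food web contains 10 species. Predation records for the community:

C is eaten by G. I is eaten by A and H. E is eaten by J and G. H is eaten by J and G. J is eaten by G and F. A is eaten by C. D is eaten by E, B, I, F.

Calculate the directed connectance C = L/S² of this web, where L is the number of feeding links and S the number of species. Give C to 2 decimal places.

The web has S = 10 species and L = 14 feeding links.
C = L / S² = 14 / 100 = 0.1400 ≈ 0.14.

C = 0.14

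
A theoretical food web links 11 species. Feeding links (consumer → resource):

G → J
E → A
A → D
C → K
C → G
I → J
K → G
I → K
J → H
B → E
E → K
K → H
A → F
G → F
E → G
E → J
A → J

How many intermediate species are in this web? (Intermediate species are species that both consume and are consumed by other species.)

Intermediate species (has both prey and predators): J, G, A, K, E.
Count: 5.

5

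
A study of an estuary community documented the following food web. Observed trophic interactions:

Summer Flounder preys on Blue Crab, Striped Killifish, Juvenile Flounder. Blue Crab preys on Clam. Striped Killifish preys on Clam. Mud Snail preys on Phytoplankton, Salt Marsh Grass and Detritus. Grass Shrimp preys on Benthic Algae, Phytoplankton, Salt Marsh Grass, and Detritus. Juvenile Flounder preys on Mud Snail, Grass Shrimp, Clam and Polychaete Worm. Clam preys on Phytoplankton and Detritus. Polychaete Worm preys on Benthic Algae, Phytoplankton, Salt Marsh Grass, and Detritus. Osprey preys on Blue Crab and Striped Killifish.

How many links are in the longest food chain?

3 links

One longest chain: Phytoplankton → Clam → Blue Crab → Summer Flounder.
It has 4 species and 3 links.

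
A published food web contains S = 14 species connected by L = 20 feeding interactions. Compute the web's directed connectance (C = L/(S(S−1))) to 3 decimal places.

The web has S = 14 species and L = 20 feeding links.
C = L / (S(S−1)) = 20 / 182 = 0.1099 ≈ 0.110.

C = 0.110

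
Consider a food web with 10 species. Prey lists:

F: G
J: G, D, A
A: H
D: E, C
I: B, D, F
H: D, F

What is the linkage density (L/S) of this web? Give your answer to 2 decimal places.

There are L = 12 links among S = 10 species.
L/S = 12/10 = 1.2000 ≈ 1.20.

L/S = 1.20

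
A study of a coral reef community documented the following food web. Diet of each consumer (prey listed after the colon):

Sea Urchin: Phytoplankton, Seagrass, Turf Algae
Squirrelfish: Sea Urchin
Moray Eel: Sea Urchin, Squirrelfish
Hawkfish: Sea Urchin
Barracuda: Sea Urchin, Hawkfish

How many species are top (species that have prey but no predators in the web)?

2

Top species (has prey, but nothing eats it): Moray Eel, Barracuda.
Count: 2.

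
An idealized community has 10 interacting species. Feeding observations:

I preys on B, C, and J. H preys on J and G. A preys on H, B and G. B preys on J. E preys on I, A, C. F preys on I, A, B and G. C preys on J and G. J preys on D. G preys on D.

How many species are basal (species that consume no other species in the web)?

1

Basal species (no prey listed): D.
Count: 1.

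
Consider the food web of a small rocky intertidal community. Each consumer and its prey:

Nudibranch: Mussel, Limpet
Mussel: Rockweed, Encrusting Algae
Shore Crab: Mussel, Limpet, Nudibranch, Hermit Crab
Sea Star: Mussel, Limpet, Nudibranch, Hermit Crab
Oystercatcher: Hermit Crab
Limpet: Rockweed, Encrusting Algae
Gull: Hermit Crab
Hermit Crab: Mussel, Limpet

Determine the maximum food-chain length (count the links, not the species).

3 links

One longest chain: Rockweed → Mussel → Nudibranch → Shore Crab.
It has 4 species and 3 links.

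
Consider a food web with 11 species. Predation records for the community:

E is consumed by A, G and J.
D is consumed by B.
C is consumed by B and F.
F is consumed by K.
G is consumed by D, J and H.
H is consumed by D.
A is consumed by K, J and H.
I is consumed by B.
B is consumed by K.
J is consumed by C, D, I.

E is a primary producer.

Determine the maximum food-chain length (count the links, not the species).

5 links

One longest chain: E → G → J → D → B → K.
It has 6 species and 5 links.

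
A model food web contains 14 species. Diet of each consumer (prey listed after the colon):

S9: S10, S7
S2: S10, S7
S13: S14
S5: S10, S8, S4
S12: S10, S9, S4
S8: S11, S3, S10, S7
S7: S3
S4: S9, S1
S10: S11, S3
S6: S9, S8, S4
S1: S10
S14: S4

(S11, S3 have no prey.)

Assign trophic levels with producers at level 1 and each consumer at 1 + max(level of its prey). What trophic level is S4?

S11 is a producer → level 1.
S10 eats S11 (level 1); other prey at levels: S3 1 → level 2.
S9 eats S10 (level 2); other prey at levels: S7 2 → level 3.
S4 eats S9 (level 3); other prey at levels: S1 3 → level 4.

Trophic level 4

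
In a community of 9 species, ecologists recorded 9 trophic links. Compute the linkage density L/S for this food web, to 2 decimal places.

There are L = 9 links among S = 9 species.
L/S = 9/9 = 1.0000 ≈ 1.00.

L/S = 1.00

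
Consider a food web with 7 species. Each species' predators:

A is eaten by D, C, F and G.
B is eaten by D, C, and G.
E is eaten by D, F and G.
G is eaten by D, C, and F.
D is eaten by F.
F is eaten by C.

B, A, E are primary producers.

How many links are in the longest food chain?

4 links

One longest chain: B → G → D → F → C.
It has 5 species and 4 links.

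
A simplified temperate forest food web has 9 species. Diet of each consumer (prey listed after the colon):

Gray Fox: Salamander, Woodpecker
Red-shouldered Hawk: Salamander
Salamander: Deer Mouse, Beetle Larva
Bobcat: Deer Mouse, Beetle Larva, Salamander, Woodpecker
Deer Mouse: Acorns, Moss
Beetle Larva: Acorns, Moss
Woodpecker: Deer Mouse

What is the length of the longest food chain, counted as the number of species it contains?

One longest chain: Acorns → Deer Mouse → Salamander → Bobcat.
It has 4 species and 3 links.

4 species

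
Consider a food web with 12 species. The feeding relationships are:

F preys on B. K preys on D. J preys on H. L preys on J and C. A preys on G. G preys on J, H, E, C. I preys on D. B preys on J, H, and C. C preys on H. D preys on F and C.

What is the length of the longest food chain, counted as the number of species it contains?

6 species

One longest chain: H → C → B → F → D → I.
It has 6 species and 5 links.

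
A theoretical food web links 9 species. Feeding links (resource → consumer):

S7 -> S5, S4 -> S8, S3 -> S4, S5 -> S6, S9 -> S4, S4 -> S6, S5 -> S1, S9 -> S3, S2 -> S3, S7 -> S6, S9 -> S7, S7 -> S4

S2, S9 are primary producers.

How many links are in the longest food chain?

3 links

One longest chain: S2 → S3 → S4 → S8.
It has 4 species and 3 links.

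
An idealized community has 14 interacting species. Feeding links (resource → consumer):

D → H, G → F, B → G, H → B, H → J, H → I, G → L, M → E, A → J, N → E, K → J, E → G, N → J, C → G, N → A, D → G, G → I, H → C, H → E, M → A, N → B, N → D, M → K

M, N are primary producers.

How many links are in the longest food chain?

One longest chain: N → D → H → C → G → I.
It has 6 species and 5 links.

5 links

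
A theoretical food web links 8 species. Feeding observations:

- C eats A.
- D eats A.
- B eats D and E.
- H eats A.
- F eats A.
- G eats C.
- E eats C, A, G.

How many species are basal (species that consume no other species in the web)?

1

Basal species (no prey listed): A.
Count: 1.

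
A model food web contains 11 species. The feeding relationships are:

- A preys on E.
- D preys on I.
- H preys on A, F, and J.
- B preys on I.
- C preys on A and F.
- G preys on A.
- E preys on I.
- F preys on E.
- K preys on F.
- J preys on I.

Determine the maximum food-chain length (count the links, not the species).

One longest chain: I → E → F → K.
It has 4 species and 3 links.

3 links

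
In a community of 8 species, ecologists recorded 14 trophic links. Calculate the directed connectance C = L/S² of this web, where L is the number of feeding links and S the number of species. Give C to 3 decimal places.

C = 0.219

The web has S = 8 species and L = 14 feeding links.
C = L / S² = 14 / 64 = 0.2188 ≈ 0.219.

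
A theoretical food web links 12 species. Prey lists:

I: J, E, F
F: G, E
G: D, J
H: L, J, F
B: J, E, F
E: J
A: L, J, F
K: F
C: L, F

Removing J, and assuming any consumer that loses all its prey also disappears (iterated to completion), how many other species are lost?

Remove J.
Round 1: E (all prey gone) → extinct.
No further losses. Total secondary extinctions: 1.

1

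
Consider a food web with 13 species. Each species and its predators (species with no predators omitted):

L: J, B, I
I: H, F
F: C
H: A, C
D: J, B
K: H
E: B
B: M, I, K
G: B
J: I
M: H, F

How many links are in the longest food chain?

One longest chain: E → B → K → H → A.
It has 5 species and 4 links.

4 links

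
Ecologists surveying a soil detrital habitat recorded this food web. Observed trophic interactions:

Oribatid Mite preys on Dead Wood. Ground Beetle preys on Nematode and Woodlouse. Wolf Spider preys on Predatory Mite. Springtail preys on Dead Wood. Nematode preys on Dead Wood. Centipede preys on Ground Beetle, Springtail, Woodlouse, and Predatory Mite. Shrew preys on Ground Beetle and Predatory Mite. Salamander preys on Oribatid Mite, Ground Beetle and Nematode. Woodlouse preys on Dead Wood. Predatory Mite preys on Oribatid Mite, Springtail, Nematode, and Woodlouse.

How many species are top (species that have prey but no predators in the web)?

Top species (has prey, but nothing eats it): Wolf Spider, Centipede, Shrew, Salamander.
Count: 4.

4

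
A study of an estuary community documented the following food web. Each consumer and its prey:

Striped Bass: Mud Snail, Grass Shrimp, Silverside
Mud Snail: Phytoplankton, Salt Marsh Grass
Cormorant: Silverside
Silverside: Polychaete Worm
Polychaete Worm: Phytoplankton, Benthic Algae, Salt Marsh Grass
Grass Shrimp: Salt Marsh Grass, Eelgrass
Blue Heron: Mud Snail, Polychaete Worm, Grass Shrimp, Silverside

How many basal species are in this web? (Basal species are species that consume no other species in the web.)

Basal species (no prey listed): Phytoplankton, Benthic Algae, Salt Marsh Grass, Eelgrass.
Count: 4.

4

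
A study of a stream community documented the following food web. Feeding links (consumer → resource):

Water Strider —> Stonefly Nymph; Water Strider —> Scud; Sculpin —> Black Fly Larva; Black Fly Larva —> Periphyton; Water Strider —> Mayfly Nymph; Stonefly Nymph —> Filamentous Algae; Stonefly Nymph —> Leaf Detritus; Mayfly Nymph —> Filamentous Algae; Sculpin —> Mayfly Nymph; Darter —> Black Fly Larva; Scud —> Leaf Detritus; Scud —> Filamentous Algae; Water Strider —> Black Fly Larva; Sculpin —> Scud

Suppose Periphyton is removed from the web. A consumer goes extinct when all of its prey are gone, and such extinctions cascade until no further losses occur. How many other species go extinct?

Remove Periphyton.
Round 1: Black Fly Larva (all prey gone) → extinct.
Round 2: Darter (all prey gone) → extinct.
No further losses. Total secondary extinctions: 2.

2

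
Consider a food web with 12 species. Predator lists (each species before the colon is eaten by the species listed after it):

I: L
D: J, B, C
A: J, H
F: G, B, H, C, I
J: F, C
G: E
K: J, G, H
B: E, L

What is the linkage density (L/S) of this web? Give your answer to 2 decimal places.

L/S = 1.58

There are L = 19 links among S = 12 species.
L/S = 19/12 = 1.5833 ≈ 1.58.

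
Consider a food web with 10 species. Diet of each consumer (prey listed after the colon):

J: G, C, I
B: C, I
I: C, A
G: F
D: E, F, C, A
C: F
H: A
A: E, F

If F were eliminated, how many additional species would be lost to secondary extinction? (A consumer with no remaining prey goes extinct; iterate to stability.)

2

Remove F.
Round 1: G (all prey gone), C (all prey gone) → extinct.
No further losses. Total secondary extinctions: 2.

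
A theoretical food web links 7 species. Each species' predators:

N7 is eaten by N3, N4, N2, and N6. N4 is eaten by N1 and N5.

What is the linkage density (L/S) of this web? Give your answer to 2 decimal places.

L/S = 0.86

There are L = 6 links among S = 7 species.
L/S = 6/7 = 0.8571 ≈ 0.86.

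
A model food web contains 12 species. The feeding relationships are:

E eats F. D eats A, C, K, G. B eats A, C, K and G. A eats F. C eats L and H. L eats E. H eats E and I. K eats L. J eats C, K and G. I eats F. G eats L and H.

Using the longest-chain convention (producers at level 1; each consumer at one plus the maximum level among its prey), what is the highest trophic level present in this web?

Producers (level 1): F.
F → E → L → K → J gives J level 5.
No species has a prey at level 5, so no species reaches level 6.

5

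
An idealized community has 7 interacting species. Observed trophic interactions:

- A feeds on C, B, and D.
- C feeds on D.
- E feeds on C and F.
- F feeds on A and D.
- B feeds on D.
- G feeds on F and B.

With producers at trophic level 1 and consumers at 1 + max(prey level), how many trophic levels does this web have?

Producers (level 1): D.
D → C → A → F → E gives E level 5.
No species has a prey at level 5, so no species reaches level 6.

5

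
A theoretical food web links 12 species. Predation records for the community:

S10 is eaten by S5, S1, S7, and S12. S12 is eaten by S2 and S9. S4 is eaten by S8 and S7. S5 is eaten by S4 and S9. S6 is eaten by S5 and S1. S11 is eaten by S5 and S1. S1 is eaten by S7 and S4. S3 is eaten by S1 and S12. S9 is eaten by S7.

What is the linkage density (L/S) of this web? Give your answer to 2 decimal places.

There are L = 19 links among S = 12 species.
L/S = 19/12 = 1.5833 ≈ 1.58.

L/S = 1.58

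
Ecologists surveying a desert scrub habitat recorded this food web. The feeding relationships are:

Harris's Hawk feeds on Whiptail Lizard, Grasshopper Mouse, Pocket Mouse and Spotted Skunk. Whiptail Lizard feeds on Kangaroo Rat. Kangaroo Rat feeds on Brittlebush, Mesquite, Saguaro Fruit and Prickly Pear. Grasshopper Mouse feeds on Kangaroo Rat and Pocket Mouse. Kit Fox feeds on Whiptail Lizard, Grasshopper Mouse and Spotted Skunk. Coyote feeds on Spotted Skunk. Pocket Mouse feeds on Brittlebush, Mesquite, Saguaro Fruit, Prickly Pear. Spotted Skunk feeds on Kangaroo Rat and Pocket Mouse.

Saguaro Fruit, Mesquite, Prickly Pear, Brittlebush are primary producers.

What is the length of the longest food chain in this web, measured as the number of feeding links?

3 links

One longest chain: Saguaro Fruit → Pocket Mouse → Spotted Skunk → Coyote.
It has 4 species and 3 links.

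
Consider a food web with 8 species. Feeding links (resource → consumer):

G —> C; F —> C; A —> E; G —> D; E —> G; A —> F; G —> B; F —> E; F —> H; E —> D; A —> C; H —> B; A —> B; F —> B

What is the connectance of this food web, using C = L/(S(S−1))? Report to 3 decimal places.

The web has S = 8 species and L = 14 feeding links.
C = L / (S(S−1)) = 14 / 56 = 0.2500 ≈ 0.250.

C = 0.250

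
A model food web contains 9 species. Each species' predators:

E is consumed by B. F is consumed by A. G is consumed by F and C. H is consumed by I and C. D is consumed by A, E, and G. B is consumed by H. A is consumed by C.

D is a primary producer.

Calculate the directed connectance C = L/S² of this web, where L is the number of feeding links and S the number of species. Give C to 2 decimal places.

C = 0.14

The web has S = 9 species and L = 11 feeding links.
C = L / S² = 11 / 81 = 0.1358 ≈ 0.14.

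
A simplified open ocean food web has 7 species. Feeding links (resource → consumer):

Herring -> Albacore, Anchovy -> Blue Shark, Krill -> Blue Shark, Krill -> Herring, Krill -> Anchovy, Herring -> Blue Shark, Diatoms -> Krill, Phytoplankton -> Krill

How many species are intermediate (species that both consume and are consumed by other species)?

Intermediate species (has both prey and predators): Krill, Anchovy, Herring.
Count: 3.

3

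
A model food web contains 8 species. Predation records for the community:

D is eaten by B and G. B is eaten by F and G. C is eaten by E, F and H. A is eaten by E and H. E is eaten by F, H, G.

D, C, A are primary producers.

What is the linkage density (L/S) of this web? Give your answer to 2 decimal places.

L/S = 1.50

There are L = 12 links among S = 8 species.
L/S = 12/8 = 1.5000 ≈ 1.50.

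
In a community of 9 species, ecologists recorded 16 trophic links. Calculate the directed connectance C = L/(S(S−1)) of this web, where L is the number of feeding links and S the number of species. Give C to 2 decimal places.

C = 0.22

The web has S = 9 species and L = 16 feeding links.
C = L / (S(S−1)) = 16 / 72 = 0.2222 ≈ 0.22.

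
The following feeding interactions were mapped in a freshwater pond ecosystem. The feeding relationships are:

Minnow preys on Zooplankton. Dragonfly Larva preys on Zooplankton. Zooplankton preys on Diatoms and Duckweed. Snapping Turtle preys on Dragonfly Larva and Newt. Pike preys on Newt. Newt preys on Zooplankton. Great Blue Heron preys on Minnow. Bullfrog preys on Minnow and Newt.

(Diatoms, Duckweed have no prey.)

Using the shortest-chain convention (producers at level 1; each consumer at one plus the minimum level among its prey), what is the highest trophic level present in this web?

4

Producers (level 1): Diatoms, Duckweed.
Following each consumer down to its lowest-level prey: Diatoms → Zooplankton → Newt → Bullfrog (levels 1 through 4).
All prey of Bullfrog (Newt 3, Minnow 3) are at level 3 or above, so Bullfrog is at level 1 + 3 = 4.
Every consumer has at least one prey at level 3 or below, so none exceeds level 4.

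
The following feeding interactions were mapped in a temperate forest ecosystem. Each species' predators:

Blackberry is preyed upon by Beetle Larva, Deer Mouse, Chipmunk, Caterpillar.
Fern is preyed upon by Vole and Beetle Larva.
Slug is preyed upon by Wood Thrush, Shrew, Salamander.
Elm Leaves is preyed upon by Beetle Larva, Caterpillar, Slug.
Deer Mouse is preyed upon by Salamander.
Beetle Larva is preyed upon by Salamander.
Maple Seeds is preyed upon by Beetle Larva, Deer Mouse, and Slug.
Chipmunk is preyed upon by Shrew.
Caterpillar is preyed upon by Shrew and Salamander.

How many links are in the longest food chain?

One longest chain: Blackberry → Caterpillar → Shrew.
It has 3 species and 2 links.

2 links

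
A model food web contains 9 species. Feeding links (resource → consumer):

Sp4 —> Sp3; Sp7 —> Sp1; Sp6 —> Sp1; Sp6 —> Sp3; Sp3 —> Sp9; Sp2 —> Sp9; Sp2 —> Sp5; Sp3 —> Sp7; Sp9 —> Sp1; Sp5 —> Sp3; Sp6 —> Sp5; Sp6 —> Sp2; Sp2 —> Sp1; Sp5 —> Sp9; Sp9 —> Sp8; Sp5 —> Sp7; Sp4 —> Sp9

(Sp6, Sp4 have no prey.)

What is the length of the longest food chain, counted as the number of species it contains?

6 species

One longest chain: Sp6 → Sp2 → Sp5 → Sp3 → Sp9 → Sp1.
It has 6 species and 5 links.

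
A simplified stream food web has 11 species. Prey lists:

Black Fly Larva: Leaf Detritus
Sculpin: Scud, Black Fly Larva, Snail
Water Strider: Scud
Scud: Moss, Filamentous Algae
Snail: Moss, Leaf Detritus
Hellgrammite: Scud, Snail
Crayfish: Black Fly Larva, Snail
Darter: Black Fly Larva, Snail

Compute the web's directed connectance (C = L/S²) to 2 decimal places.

C = 0.12

The web has S = 11 species and L = 15 feeding links.
C = L / S² = 15 / 121 = 0.1240 ≈ 0.12.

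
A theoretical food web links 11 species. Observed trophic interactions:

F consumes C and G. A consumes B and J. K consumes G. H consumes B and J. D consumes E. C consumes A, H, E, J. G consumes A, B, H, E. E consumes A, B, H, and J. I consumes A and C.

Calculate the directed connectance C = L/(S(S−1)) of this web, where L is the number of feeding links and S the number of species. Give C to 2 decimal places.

C = 0.20

The web has S = 11 species and L = 22 feeding links.
C = L / (S(S−1)) = 22 / 110 = 0.2000 ≈ 0.20.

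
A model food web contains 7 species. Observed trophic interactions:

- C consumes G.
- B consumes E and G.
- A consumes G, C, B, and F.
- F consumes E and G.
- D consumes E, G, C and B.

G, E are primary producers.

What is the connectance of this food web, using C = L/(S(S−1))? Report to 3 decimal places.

C = 0.310

The web has S = 7 species and L = 13 feeding links.
C = L / (S(S−1)) = 13 / 42 = 0.3095 ≈ 0.310.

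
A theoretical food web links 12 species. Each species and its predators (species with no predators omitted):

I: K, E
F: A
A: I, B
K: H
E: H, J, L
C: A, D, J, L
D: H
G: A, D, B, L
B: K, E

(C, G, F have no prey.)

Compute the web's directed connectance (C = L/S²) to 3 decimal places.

The web has S = 12 species and L = 20 feeding links.
C = L / S² = 20 / 144 = 0.1389 ≈ 0.139.

C = 0.139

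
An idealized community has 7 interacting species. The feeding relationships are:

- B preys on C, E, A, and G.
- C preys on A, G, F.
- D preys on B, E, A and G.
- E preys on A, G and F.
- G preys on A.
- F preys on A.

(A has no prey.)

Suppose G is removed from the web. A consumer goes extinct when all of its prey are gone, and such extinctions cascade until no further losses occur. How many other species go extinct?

0

Remove G.
Every predator of it retains at least one other prey: C still has A, F; E still has A, F; B still has A, C, E; D still has A, E, B.
No consumer loses all prey, so no secondary extinctions occur.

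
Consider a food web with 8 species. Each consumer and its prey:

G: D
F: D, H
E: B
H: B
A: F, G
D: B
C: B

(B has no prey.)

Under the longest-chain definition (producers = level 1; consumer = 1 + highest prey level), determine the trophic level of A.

Trophic level 4

B is a producer → level 1.
D eats B → level 2.
F eats D (level 2); other prey at levels: H 2 → level 3.
A eats F (level 3); other prey at levels: G 3 → level 4.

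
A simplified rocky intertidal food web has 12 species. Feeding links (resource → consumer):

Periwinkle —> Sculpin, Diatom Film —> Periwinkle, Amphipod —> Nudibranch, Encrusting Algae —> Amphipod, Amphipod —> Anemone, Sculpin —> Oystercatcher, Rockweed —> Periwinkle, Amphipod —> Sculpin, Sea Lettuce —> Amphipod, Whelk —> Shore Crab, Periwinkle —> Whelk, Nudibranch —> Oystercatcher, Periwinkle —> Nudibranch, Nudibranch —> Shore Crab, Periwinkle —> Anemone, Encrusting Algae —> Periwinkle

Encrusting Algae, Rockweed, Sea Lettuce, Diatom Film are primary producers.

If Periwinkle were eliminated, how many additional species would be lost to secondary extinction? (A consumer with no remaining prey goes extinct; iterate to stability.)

1

Remove Periwinkle.
Round 1: Whelk (all prey gone) → extinct.
No further losses. Total secondary extinctions: 1.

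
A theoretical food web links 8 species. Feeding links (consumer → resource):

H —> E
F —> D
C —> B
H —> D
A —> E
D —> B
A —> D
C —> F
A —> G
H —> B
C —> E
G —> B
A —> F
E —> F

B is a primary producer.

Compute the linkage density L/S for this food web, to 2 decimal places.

L/S = 1.75

There are L = 14 links among S = 8 species.
L/S = 14/8 = 1.7500 ≈ 1.75.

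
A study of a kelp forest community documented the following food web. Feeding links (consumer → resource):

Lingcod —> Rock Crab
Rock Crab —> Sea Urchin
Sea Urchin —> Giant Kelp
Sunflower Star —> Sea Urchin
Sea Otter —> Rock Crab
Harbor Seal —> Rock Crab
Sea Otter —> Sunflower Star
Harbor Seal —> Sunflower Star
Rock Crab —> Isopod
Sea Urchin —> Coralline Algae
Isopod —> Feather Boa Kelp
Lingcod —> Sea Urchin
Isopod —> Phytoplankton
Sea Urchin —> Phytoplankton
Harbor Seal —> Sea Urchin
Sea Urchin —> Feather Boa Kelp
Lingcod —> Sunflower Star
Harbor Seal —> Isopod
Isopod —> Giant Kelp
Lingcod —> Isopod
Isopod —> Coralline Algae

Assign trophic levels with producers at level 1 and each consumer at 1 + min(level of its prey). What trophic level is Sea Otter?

Trophic level 4

Phytoplankton is a producer → level 1.
Isopod eats Phytoplankton → level 2.
Rock Crab eats Isopod → level 3.
Sea Otter eats Rock Crab → level 4.
No prey of Sea Otter is below level 3, so 4 is the minimum.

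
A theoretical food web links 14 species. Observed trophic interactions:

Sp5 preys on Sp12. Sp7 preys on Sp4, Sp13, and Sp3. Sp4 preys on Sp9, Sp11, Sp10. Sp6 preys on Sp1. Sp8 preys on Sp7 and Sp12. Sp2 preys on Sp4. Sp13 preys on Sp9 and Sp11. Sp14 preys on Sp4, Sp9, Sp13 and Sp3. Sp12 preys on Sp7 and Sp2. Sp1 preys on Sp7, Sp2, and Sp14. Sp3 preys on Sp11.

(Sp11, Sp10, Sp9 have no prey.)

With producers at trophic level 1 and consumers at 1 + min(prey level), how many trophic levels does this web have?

5

Producers (level 1): Sp11, Sp10, Sp9.
Following each consumer down to its lowest-level prey: Sp11 → Sp3 → Sp7 → Sp12 → Sp5 (levels 1 through 5).
All prey of Sp5 (Sp12 4) are at level 4 or above, so Sp5 is at level 1 + 4 = 5.
Every consumer has at least one prey at level 4 or below, so none exceeds level 5.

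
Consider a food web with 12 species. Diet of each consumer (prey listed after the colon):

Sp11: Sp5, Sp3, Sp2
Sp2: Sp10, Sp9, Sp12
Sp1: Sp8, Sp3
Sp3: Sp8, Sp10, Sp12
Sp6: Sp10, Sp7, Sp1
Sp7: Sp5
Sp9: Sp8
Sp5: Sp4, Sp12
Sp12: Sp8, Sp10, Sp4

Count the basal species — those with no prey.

3

Basal species (no prey listed): Sp8, Sp10, Sp4.
Count: 3.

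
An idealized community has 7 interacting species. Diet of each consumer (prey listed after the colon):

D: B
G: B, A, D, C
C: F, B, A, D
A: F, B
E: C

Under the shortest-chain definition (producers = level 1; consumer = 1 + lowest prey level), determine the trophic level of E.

F is a producer → level 1.
C eats F → level 2.
E eats C → level 3.
No prey of E is below level 2, so 3 is the minimum.

Trophic level 3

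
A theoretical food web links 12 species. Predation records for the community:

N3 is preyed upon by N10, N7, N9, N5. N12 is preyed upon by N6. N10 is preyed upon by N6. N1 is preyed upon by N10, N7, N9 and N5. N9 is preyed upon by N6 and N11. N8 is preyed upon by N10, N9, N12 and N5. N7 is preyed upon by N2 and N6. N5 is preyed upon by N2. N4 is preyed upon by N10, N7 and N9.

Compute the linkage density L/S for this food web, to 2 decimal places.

There are L = 22 links among S = 12 species.
L/S = 22/12 = 1.8333 ≈ 1.83.

L/S = 1.83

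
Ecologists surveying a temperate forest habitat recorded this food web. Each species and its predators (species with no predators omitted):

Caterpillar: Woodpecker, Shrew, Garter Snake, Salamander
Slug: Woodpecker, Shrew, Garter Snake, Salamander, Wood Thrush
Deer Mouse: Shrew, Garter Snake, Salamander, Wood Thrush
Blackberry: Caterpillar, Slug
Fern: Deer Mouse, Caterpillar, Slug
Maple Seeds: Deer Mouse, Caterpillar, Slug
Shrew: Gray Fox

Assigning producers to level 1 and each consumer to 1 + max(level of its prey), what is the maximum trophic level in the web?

Producers (level 1): Maple Seeds, Fern, Blackberry.
Maple Seeds → Deer Mouse → Shrew → Gray Fox gives Gray Fox level 4.
No species has a prey at level 4, so no species reaches level 5.

4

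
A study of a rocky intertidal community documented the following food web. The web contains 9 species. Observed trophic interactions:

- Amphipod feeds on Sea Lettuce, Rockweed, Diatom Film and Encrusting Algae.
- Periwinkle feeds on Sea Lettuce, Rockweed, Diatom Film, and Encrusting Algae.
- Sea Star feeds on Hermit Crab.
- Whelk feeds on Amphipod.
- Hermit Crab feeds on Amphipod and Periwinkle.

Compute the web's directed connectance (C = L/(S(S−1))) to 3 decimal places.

C = 0.167

The web has S = 9 species and L = 12 feeding links.
C = L / (S(S−1)) = 12 / 72 = 0.1667 ≈ 0.167.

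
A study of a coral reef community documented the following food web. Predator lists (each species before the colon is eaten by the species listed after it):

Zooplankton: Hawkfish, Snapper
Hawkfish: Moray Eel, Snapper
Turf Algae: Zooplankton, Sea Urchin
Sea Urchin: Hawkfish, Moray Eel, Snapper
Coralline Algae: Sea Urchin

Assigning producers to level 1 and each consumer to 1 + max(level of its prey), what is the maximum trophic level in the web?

4

Producers (level 1): Coralline Algae, Turf Algae.
Turf Algae → Zooplankton → Hawkfish → Moray Eel gives Moray Eel level 4.
No species has a prey at level 4, so no species reaches level 5.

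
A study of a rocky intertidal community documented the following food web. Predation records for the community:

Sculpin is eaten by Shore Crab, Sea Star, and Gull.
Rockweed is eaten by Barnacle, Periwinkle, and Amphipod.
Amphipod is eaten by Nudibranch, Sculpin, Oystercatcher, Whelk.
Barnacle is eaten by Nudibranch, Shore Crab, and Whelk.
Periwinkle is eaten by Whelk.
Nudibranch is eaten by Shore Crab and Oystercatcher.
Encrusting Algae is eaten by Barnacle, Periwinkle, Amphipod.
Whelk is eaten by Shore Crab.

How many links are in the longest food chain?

3 links

One longest chain: Encrusting Algae → Amphipod → Nudibranch → Shore Crab.
It has 4 species and 3 links.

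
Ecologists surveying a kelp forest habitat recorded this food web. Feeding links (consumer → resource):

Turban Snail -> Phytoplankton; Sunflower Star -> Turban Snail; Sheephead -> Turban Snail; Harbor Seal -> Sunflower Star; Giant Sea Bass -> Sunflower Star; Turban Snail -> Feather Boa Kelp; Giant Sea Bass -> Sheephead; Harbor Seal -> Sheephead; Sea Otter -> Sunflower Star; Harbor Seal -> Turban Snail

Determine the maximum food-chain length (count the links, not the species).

One longest chain: Feather Boa Kelp → Turban Snail → Sheephead → Giant Sea Bass.
It has 4 species and 3 links.

3 links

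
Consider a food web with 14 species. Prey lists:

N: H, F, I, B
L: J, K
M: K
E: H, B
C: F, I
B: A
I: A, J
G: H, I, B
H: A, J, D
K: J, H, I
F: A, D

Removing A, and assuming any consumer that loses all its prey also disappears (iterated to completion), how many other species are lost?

1

Remove A.
Round 1: B (all prey gone) → extinct.
No further losses. Total secondary extinctions: 1.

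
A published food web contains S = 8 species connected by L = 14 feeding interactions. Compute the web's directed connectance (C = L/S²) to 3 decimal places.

The web has S = 8 species and L = 14 feeding links.
C = L / S² = 14 / 64 = 0.2188 ≈ 0.219.

C = 0.219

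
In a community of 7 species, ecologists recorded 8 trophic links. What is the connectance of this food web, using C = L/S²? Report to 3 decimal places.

The web has S = 7 species and L = 8 feeding links.
C = L / S² = 8 / 49 = 0.1633 ≈ 0.163.

C = 0.163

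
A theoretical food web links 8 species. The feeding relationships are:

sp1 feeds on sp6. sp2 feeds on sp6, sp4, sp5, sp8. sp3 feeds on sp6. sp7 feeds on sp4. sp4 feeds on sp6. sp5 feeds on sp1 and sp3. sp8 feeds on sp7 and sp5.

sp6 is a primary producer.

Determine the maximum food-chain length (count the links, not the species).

One longest chain: sp6 → sp4 → sp7 → sp8 → sp2.
It has 5 species and 4 links.

4 links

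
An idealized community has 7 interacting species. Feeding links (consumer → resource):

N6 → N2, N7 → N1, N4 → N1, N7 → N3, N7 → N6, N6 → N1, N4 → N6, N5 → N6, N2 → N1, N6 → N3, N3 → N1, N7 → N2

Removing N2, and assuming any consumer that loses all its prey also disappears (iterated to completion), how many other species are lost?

Remove N2.
Every predator of it retains at least one other prey: N6 still has N1, N3; N7 still has N1, N3, N6.
No consumer loses all prey, so no secondary extinctions occur.

0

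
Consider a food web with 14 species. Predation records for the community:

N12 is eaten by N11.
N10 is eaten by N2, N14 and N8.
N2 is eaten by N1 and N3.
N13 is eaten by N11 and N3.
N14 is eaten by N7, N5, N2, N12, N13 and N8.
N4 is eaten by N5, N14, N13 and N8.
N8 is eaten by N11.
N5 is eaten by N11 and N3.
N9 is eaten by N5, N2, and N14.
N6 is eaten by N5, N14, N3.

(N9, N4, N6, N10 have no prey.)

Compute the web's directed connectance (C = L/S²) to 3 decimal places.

C = 0.138

The web has S = 14 species and L = 27 feeding links.
C = L / S² = 27 / 196 = 0.1378 ≈ 0.138.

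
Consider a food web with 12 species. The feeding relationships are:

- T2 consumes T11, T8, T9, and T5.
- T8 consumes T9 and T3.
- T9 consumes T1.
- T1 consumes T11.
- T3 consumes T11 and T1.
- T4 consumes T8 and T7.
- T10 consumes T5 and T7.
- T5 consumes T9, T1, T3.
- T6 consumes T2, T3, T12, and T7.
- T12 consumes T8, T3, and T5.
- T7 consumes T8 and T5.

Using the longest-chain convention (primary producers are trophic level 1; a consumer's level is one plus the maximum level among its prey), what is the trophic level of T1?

T11 is a producer → level 1.
T1 eats T11 → level 2.

Trophic level 2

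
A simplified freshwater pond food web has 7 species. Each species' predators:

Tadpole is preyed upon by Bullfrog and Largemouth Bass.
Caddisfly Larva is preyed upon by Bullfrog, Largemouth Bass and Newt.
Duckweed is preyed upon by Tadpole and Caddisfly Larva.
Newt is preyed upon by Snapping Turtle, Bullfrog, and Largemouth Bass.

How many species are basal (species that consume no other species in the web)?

Basal species (no prey listed): Duckweed.
Count: 1.

1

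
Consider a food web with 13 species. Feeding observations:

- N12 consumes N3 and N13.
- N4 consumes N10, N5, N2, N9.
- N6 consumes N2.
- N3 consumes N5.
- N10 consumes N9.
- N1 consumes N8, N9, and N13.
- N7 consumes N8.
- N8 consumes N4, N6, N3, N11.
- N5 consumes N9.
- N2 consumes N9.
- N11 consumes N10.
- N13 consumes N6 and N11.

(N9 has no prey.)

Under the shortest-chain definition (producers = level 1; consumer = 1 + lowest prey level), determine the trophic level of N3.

Trophic level 3

N9 is a producer → level 1.
N5 eats N9 → level 2.
N3 eats N5 → level 3.
No prey of N3 is below level 2, so 3 is the minimum.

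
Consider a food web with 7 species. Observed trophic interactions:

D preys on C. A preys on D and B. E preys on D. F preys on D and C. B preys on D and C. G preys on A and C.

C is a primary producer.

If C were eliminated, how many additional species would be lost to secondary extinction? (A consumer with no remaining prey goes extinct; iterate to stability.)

6

Remove C.
Round 1: D (all prey gone) → extinct.
Round 2: E (all prey gone), F (all prey gone), B (all prey gone) → extinct.
Round 3: A (all prey gone) → extinct.
Round 4: G (all prey gone) → extinct.
No further losses. Total secondary extinctions: 6.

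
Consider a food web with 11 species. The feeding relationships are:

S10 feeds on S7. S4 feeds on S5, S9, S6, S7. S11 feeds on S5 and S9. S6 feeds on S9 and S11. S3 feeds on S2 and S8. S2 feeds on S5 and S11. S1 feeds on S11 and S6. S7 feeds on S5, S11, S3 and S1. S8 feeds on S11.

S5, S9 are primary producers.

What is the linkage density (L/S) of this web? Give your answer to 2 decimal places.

L/S = 1.82

There are L = 20 links among S = 11 species.
L/S = 20/11 = 1.8182 ≈ 1.82.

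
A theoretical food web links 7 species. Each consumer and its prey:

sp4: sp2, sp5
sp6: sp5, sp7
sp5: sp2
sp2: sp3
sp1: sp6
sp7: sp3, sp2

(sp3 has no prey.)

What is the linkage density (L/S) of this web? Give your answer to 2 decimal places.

L/S = 1.29

There are L = 9 links among S = 7 species.
L/S = 9/7 = 1.2857 ≈ 1.29.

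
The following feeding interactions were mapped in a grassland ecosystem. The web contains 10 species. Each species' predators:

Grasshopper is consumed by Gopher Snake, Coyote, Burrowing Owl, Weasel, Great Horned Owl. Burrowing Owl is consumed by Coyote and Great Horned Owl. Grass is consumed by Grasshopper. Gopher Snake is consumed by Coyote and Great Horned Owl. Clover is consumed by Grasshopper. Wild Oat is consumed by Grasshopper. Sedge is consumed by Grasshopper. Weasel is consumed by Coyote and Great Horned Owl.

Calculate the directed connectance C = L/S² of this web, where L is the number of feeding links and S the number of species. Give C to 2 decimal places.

C = 0.15

The web has S = 10 species and L = 15 feeding links.
C = L / S² = 15 / 100 = 0.1500 ≈ 0.15.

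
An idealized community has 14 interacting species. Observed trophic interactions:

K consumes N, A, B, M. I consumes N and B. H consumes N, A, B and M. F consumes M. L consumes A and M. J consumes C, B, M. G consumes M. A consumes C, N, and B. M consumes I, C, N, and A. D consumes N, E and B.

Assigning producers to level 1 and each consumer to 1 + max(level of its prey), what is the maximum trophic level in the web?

4

Producers (level 1): C, E, N, B.
C → A → M → G gives G level 4.
No species has a prey at level 4, so no species reaches level 5.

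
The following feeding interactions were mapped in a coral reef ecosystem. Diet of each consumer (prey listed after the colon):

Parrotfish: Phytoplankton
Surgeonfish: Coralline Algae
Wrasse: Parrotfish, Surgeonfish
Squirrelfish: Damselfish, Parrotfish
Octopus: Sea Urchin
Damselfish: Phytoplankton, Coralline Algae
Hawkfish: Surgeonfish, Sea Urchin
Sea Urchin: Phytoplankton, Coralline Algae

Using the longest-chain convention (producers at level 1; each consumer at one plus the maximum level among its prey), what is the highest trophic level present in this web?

3

Producers (level 1): Phytoplankton, Coralline Algae.
Phytoplankton → Sea Urchin → Octopus gives Octopus level 3.
No species has a prey at level 3, so no species reaches level 4.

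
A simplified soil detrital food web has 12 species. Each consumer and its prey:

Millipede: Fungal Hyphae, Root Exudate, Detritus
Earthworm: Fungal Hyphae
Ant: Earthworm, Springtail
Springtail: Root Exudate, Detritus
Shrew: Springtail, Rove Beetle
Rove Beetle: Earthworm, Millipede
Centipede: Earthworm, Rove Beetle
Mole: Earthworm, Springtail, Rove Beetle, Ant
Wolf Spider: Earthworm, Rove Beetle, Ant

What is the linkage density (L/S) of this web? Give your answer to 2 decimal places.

L/S = 1.75

There are L = 21 links among S = 12 species.
L/S = 21/12 = 1.7500 ≈ 1.75.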